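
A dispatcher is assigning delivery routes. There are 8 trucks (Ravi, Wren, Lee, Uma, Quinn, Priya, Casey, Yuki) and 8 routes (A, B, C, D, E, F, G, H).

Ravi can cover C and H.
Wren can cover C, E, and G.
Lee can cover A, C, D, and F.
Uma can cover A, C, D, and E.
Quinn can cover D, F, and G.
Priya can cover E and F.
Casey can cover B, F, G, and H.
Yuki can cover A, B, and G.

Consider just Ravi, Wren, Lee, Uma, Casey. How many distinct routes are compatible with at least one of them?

8

The union of neighbours of {Ravi, Wren, Lee, Uma, Casey} is {A, B, C, D, E, F, G, H}, which has 8 elements.
Since |N(S)| = 8 ≥ |S| = 5, Hall's condition holds for this subset.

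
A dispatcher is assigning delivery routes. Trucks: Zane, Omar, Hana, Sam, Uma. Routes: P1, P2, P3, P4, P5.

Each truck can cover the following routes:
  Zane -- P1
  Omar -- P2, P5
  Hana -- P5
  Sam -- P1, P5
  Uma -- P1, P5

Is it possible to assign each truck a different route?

The set {Zane, Hana, Sam, Uma} has only 2 neighbours ({P1, P5}), so by Hall's theorem at most 3 of the 5 trucks can be matched.
Hence no matching covers every truck.

No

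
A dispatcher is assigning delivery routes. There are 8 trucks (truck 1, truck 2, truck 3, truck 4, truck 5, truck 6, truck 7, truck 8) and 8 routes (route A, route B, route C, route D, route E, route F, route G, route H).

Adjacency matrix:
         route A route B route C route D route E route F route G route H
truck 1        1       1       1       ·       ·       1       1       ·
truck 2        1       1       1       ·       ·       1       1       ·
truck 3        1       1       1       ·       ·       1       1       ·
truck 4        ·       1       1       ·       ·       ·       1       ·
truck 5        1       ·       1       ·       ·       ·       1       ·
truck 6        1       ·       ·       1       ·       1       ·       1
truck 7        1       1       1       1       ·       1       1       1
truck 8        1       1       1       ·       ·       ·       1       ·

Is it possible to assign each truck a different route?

The set {truck 1, truck 2, truck 3, truck 4, truck 5, truck 8} has only 5 neighbours ({route A, route B, route C, route F, route G}), so by Hall's theorem at most 7 of the 8 trucks can be matched.
Hence no matching covers every truck.

No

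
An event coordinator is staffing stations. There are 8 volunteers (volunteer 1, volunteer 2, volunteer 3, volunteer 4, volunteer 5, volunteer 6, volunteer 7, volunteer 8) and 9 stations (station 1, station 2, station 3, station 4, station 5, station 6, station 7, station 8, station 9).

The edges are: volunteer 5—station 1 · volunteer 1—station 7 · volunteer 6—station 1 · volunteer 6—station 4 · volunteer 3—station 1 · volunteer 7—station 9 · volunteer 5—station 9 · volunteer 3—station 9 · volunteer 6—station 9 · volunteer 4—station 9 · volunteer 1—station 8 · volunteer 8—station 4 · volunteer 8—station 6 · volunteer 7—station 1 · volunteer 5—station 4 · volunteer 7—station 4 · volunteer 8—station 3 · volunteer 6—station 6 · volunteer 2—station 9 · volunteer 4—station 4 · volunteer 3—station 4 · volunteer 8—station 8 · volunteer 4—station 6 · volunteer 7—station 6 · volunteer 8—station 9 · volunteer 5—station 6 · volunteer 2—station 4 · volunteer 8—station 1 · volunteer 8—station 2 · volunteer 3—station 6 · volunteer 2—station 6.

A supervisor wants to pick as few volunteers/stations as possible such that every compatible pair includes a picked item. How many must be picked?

6

The 6 edges volunteer 1–station 8, volunteer 2–station 6, volunteer 3–station 1, volunteer 4–station 9, volunteer 5–station 4, volunteer 8–station 2 form a matching, so any vertex cover needs at least 6 vertices (one per matched edge).
Conversely {volunteer 1, volunteer 8, station 1, station 4, station 6, station 9} meets every edge and has exactly 6 vertices, so 6 is optimal.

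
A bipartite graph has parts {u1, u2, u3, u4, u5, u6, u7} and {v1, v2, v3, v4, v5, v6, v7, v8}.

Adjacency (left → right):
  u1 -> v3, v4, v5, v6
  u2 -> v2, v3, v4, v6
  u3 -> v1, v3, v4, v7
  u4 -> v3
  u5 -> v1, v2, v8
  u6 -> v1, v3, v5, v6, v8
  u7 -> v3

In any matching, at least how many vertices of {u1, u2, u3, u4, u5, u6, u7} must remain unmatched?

1

A valid assignment of size 6: u1–v4, u2–v2, u3–v7, u4–v3, u5–v1, u6–v6.
The set {u4, u7} has only 1 neighbour ({v3}), so by Hall's theorem at most 6 of the 7 left vertices can be matched.
That matches 6 of the 7, leaving 1 unmatched; no matching can do better.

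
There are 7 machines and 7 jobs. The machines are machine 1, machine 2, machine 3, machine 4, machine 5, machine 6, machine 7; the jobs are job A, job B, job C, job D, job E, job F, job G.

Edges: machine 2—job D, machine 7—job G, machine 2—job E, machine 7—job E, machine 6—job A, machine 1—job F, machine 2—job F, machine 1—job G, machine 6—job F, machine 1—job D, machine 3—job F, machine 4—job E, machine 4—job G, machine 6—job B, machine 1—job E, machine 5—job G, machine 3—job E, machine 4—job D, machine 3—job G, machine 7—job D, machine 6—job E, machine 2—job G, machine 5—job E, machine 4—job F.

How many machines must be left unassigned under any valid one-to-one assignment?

2

A valid assignment of size 5: machine 1→job E, machine 2→job D, machine 3→job F, machine 4→job G, machine 6→job A.
The set {machine 1, machine 2, machine 3, machine 4, machine 5, machine 7} has only 4 neighbours ({job D, job E, job F, job G}), so by Hall's theorem at most 5 of the 7 machines can be matched.
That matches 5 of the 7, leaving 2 unmatched; no matching can do better.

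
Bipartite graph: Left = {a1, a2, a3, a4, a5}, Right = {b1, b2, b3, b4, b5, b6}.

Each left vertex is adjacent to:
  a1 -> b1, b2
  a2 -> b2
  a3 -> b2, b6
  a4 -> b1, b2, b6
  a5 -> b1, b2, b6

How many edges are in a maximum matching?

A valid assignment of size 3: a1-b1, a2-b2, a3-b6.
The set {a1, a2, a3, a4, a5} has only 3 neighbours ({b1, b2, b6}), so by Hall's theorem at most 3 of the 5 left vertices can be matched.

3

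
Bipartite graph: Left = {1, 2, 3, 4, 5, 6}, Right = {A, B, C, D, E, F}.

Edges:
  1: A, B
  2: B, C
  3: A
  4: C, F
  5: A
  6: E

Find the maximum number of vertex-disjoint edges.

For example, pair 1-B, 2-C, 3-A, 4-F, 6-E.
The set {3, 5} has only 1 neighbour ({A}), so by Hall's theorem at most 5 of the 6 left vertices can be matched.

5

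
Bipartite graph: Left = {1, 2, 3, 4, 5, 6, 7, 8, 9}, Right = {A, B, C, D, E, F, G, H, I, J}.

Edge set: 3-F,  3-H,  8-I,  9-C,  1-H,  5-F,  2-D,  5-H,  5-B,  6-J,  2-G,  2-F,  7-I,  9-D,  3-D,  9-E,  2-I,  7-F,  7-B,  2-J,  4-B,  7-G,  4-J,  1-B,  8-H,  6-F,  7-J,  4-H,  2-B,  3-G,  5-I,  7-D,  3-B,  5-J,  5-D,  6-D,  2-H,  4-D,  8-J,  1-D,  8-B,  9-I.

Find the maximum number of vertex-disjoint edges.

One maximum matching: 1–B, 2–I, 3–G, 4–H, 5–F, 6–D, 7–J, 9–E.
The set {1, 2, 3, 4, 5, 6, 7, 8} has only 7 neighbours ({B, D, F, G, H, I, J}), so by Hall's theorem at most 8 of the 9 left vertices can be matched.

8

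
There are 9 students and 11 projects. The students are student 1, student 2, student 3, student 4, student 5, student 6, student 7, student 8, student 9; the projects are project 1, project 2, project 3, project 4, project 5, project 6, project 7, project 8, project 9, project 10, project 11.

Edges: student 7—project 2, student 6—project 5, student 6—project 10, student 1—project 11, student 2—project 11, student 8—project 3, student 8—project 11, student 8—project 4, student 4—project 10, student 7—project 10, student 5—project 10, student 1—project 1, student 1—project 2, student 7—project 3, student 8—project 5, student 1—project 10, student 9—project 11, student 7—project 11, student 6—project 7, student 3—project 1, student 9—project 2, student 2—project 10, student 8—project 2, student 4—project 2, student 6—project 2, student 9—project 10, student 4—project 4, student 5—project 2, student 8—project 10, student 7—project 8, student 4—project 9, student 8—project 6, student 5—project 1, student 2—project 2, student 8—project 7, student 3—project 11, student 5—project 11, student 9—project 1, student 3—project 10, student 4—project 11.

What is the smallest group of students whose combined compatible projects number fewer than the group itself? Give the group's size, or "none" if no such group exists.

Take S = {student 1, student 2, student 3, student 5, student 9}. Its neighbourhood is {project 1, project 2, project 10, project 11}, so |N(S)| = 4 < |S| = 5.
Every subset of size less than 5 has at least as many neighbours as members, so 5 is the minimum.

5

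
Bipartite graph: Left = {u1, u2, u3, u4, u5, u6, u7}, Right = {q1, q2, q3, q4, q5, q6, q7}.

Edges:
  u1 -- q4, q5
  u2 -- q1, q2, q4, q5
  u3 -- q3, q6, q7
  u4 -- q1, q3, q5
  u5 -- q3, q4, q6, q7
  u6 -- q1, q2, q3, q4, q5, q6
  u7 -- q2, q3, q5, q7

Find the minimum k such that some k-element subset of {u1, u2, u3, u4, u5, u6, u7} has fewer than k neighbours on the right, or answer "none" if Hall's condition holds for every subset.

none

A matching saturating every left vertex exists, for instance u1→q5, u2→q4, u3→q3, u4→q1, u5→q7, u6→q6, u7→q2.
By Hall's marriage theorem, this means |N(S)| ≥ |S| for every subset S, so no violating subset exists.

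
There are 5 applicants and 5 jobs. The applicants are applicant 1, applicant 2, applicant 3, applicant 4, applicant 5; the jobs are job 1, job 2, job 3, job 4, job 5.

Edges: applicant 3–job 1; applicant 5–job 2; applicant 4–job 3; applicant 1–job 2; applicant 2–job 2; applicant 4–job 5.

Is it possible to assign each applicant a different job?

The set {applicant 1, applicant 2, applicant 5} has only 1 neighbour ({job 2}), so by Hall's theorem at most 3 of the 5 applicants can be matched.
Hence no matching covers every applicant.

No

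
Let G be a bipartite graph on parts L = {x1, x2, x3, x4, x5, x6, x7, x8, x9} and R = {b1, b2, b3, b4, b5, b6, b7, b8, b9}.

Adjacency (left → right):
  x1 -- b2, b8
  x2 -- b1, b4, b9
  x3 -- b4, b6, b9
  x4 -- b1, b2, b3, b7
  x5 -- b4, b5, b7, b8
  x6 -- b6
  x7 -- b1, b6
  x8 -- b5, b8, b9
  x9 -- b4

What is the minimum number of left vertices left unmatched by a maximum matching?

One maximum matching: x1–b2, x2–b9, x3–b4, x4–b3, x5–b8, x6–b6, x7–b1, x8–b5.
The set {x2, x3, x6, x7, x9} has only 4 neighbours ({b1, b4, b6, b9}), so by Hall's theorem at most 8 of the 9 left vertices can be matched.
That matches 8 of the 9, leaving 1 unmatched; no matching can do better.

1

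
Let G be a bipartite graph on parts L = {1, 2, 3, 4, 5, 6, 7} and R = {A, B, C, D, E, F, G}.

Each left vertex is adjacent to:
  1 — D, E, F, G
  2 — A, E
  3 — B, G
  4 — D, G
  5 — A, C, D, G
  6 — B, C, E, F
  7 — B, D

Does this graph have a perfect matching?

Yes

One maximum matching: 1→F, 2→A, 3→G, 4→D, 5→C, 6→E, 7→B.
Every left vertex is matched, so this is a perfect matching.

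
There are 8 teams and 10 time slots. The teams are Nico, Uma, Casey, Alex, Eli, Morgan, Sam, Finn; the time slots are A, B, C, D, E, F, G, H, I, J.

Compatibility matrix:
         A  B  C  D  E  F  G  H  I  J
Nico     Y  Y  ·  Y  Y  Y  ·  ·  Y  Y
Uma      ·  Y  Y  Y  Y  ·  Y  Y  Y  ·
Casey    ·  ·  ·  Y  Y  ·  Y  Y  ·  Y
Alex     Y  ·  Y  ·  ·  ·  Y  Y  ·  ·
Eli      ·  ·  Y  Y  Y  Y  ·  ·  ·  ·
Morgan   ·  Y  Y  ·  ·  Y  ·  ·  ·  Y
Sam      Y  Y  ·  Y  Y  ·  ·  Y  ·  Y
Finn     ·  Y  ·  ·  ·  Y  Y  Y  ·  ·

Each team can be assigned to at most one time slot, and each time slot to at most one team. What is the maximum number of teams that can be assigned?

For example, pair Nico-A, Uma-E, Casey-G, Alex-H, Eli-C, Morgan-F, Sam-J, Finn-B.
All 8 teams are matched, so no larger matching exists.

8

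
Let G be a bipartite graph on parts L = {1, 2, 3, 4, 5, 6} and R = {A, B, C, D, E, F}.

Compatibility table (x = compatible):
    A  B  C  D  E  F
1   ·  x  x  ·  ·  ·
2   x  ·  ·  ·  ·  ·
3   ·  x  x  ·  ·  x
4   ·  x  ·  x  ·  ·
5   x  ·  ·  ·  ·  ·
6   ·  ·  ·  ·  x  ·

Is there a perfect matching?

No

The set {2, 5} has only 1 neighbour ({A}), so by Hall's theorem at most 5 of the 6 left vertices can be matched.
Hence no matching covers every left vertex.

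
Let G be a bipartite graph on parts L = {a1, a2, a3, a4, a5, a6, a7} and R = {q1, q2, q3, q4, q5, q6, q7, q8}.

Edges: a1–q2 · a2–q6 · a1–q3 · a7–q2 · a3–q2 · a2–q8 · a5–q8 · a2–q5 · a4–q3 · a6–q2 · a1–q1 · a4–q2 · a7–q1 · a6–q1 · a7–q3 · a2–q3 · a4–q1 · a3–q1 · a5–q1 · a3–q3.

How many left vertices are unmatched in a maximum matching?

One maximum matching: a1-q1, a2-q6, a3-q3, a4-q2, a5-q8.
The set {a1, a3, a4, a6, a7} has only 3 neighbours ({q1, q2, q3}), so by Hall's theorem at most 5 of the 7 left vertices can be matched.
That matches 5 of the 7, leaving 2 unmatched; no matching can do better.

2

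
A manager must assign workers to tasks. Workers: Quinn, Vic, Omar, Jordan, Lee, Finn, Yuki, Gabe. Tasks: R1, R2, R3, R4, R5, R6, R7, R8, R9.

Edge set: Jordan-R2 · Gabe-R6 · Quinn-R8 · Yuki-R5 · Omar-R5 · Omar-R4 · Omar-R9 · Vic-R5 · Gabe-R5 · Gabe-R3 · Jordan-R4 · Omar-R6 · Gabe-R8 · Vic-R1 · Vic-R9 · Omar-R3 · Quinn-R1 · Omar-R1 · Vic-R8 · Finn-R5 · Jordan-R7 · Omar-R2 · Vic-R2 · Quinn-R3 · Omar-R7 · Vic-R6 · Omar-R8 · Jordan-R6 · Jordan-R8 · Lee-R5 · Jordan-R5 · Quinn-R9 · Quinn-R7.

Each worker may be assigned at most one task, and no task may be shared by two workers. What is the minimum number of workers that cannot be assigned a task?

2

For example, pair Quinn→R1, Vic→R9, Omar→R3, Jordan→R6, Lee→R5, Gabe→R8.
The set {Lee, Finn, Yuki} has only 1 neighbour ({R5}), so by Hall's theorem at most 6 of the 8 workers can be matched.
That matches 6 of the 8, leaving 2 unmatched; no matching can do better.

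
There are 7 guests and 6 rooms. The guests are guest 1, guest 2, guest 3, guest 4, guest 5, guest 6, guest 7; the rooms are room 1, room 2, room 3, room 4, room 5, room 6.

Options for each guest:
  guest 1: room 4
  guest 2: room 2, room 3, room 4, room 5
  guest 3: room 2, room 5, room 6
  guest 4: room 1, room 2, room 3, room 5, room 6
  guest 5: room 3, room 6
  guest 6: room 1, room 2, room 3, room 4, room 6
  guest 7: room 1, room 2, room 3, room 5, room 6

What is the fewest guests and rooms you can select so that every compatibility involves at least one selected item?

The 6 edges guest 1–room 4, guest 2–room 5, guest 3–room 6, guest 4–room 1, guest 5–room 3, guest 6–room 2 form a matching, so any vertex cover needs at least 6 vertices (one per matched edge).
Conversely {room 1, room 2, room 3, room 4, room 5, room 6} meets every edge and has exactly 6 vertices, so 6 is optimal.

6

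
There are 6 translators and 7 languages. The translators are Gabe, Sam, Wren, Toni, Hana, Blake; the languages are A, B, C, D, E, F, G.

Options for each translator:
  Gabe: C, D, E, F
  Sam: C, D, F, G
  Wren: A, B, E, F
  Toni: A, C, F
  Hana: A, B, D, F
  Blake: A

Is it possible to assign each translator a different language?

A valid assignment of size 6: Gabe→E, Sam→C, Wren→B, Toni→F, Hana→D, Blake→A.
All 6 translators are covered.

Yes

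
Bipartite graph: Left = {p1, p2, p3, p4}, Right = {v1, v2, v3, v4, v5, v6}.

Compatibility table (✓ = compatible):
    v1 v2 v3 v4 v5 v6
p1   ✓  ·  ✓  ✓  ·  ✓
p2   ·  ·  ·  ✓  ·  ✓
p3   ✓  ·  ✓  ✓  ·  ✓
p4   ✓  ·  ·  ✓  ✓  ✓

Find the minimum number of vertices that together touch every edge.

The 4 edges p1–v3, p2–v4, p3–v1, p4–v6 form a matching, so any vertex cover needs at least 4 vertices (one per matched edge).
Conversely {p1, p2, p3, p4} meets every edge and has exactly 4 vertices, so 4 is optimal.

4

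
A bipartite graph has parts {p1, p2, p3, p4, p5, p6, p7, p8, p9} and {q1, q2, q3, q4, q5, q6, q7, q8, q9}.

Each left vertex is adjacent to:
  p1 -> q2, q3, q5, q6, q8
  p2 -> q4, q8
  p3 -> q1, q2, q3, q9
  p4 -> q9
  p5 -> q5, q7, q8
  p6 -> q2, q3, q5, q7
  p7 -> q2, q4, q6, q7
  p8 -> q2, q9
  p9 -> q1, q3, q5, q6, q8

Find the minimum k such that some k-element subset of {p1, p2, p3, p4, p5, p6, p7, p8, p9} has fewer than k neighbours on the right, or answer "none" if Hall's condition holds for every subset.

none

A matching saturating every left vertex exists, for instance p1→q3, p2→q4, p3→q1, p4→q9, p5→q8, p6→q5, p7→q7, p8→q2, p9→q6.
By Hall's marriage theorem, this means |N(S)| ≥ |S| for every subset S, so no violating subset exists.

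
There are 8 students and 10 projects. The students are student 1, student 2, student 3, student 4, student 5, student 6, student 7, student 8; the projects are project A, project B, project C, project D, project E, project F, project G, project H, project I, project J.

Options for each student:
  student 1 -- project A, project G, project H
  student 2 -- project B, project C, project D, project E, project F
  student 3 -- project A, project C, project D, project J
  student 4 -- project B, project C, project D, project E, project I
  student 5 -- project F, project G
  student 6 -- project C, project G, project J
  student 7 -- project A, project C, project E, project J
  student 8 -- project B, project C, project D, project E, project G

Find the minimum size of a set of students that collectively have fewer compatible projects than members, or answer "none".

A matching saturating every student exists, for instance student 1→project H, student 2→project C, student 3→project A, student 4→project I, student 5→project F, student 6→project J, student 7→project E, student 8→project G.
By Hall's marriage theorem, this means |N(S)| ≥ |S| for every subset S, so no violating subset exists.

none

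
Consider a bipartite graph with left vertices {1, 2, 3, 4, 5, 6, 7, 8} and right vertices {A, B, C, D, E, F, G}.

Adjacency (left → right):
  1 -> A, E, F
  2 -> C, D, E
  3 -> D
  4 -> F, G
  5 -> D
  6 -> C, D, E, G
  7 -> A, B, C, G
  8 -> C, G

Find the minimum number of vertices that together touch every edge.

7

The 7 edges 1–A, 2–E, 3–D, 4–F, 6–G, 7–B, 8–C form a matching, so any vertex cover needs at least 7 vertices (one per matched edge).
Conversely {1, 2, 4, 6, 7, 8, D} meets every edge and has exactly 7 vertices, so 7 is optimal.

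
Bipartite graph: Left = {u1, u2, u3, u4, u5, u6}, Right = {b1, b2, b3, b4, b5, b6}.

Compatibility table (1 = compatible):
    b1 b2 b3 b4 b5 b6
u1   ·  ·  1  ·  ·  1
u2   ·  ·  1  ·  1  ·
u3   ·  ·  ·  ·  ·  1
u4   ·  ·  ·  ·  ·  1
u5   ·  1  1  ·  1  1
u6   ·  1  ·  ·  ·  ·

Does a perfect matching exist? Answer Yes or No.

No

The set {u1, u2, u3, u4, u5, u6} has only 4 neighbours ({b2, b3, b5, b6}), so by Hall's theorem at most 4 of the 6 left vertices can be matched.
Hence no matching covers every left vertex.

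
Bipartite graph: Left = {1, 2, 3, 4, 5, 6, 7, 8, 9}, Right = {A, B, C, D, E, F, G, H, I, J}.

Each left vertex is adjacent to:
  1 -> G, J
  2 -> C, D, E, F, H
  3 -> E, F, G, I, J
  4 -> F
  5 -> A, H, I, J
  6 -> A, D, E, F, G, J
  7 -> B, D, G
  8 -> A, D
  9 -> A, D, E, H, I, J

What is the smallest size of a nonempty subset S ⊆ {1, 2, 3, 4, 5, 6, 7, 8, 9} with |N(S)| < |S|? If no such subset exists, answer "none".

A matching saturating every left vertex exists, for instance 1→G, 2→H, 3→E, 4→F, 5→I, 6→A, 7→B, 8→D, 9→J.
By Hall's marriage theorem, this means |N(S)| ≥ |S| for every subset S, so no violating subset exists.

none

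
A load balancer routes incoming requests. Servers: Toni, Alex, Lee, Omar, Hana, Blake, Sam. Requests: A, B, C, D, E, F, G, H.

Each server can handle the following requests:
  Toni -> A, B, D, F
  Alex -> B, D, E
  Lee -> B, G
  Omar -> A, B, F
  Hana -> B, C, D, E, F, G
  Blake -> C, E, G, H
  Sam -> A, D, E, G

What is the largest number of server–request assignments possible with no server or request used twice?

7

A valid assignment of size 7: Toni→D, Alex→B, Lee→G, Omar→A, Hana→F, Blake→C, Sam→E.
All 7 servers are matched, so no larger matching exists.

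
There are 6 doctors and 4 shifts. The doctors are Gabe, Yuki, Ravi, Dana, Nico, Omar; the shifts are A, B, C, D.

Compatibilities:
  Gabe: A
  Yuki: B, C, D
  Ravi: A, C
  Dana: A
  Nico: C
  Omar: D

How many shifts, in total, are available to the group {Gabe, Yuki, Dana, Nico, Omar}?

The union of neighbours of {Gabe, Yuki, Dana, Nico, Omar} is {A, B, C, D}, which has 4 elements.
Since |N(S)| = 4 < |S| = 5, Hall's condition fails for this subset.

4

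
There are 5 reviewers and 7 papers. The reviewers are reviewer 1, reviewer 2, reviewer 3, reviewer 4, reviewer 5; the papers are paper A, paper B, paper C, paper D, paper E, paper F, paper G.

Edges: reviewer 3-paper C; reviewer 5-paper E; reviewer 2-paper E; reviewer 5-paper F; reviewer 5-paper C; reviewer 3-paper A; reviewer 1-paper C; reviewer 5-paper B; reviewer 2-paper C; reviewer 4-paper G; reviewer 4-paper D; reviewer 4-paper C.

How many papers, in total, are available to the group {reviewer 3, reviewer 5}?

5

The union of neighbours of {reviewer 3, reviewer 5} is {paper A, paper B, paper C, paper E, paper F}, which has 5 elements.
Since |N(S)| = 5 ≥ |S| = 2, Hall's condition holds for this subset.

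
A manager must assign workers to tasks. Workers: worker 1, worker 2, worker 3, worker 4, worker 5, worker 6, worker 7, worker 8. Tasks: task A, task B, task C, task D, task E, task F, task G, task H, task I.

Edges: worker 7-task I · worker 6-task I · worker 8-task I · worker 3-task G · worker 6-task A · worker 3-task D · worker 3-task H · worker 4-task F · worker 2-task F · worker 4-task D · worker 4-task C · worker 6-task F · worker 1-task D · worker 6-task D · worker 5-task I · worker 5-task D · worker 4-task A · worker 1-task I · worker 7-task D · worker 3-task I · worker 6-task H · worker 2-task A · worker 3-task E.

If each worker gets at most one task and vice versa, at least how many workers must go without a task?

2

One maximum matching: worker 1-task I, worker 2-task F, worker 3-task G, worker 4-task C, worker 5-task D, worker 6-task A.
The set {worker 1, worker 5, worker 7, worker 8} has only 2 neighbours ({task D, task I}), so by Hall's theorem at most 6 of the 8 workers can be matched.
That matches 6 of the 8, leaving 2 unmatched; no matching can do better.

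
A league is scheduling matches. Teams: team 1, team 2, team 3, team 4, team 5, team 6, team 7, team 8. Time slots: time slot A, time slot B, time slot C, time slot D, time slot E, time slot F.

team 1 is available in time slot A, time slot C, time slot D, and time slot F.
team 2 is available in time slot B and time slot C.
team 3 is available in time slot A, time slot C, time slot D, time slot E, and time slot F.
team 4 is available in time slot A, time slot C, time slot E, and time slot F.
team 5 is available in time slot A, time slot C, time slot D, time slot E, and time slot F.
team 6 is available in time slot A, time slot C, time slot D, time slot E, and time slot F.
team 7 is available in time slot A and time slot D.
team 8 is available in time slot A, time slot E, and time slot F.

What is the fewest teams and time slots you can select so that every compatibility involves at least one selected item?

6

{team 2, time slot A, time slot C, time slot D, time slot E, time slot F} is a vertex cover of size 6: every edge has an endpoint in this set.
No smaller cover exists because team 1–time slot F, team 2–time slot B, team 3–time slot D, team 4–time slot A, team 5–time slot E, team 6–time slot C is a matching of size 6, and a cover must include an endpoint of each of these disjoint edges (König's theorem).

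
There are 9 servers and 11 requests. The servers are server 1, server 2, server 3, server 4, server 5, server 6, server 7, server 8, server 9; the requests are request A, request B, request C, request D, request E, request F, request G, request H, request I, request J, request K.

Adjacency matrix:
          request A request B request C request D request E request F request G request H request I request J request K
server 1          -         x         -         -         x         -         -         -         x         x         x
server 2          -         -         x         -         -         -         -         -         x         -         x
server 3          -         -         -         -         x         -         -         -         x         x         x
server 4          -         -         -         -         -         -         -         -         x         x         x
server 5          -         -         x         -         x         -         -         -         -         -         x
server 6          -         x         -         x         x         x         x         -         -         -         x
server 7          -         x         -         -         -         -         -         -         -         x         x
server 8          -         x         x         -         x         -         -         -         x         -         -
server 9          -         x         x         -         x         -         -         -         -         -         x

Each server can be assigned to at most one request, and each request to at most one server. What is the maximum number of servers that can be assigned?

For example, pair server 1–request B, server 2–request C, server 3–request K, server 4–request I, server 5–request E, server 6–request G, server 7–request J.
The set {server 1, server 2, server 3, server 4, server 5, server 7, server 8, server 9} has only 6 neighbours ({request B, request C, request E, request I, request J, request K}), so by Hall's theorem at most 7 of the 9 servers can be matched.

7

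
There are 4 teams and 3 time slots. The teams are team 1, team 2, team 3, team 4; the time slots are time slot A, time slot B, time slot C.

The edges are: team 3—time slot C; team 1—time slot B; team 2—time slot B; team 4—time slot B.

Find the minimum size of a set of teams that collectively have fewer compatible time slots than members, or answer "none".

2

Take S = {team 1, team 2}. Its neighbourhood is {time slot B}, so |N(S)| = 1 < |S| = 2.
No single vertex violates Hall's condition since each has at least one neighbour, so 2 is the minimum.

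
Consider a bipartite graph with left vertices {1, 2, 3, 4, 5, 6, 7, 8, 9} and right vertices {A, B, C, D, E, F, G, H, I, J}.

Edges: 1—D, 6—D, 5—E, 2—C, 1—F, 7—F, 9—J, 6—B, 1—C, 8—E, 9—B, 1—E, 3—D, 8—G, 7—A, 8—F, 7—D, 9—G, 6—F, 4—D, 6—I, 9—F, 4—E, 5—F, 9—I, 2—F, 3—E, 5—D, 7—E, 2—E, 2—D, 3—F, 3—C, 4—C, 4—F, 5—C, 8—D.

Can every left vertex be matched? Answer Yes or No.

No

The set {1, 2, 3, 4, 5} has only 4 neighbours ({C, D, E, F}), so by Hall's theorem at most 8 of the 9 left vertices can be matched.
Hence no matching covers every left vertex.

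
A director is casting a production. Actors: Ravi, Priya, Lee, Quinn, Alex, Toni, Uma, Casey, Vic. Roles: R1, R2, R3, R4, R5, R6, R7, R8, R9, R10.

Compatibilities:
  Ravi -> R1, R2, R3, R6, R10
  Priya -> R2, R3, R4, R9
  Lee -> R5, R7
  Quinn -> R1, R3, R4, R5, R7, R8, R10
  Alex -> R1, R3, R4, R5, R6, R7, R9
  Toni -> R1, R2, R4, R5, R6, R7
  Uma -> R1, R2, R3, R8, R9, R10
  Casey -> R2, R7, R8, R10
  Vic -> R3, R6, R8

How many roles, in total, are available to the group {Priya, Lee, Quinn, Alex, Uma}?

10

The union of neighbours of {Priya, Lee, Quinn, Alex, Uma} is {R1, R2, R3, R4, R5, R6, R7, R8, R9, R10}, which has 10 elements.
Since |N(S)| = 10 ≥ |S| = 5, Hall's condition holds for this subset.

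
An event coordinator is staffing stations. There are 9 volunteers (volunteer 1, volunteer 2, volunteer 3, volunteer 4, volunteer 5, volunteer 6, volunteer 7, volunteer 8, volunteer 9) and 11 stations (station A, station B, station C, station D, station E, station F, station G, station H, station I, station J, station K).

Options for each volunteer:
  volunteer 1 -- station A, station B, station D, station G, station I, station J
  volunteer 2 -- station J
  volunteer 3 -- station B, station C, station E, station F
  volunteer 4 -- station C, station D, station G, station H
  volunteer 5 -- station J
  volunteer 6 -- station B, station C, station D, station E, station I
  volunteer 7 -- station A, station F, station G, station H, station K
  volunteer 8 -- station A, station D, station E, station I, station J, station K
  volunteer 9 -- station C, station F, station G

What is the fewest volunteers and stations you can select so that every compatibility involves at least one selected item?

8

{volunteer 1, volunteer 3, volunteer 4, volunteer 6, volunteer 7, volunteer 8, volunteer 9, station J} is a vertex cover of size 8: every edge has an endpoint in this set.
No smaller cover exists because volunteer 1–station G, volunteer 2–station J, volunteer 3–station B, volunteer 4–station D, volunteer 6–station C, volunteer 7–station K, volunteer 8–station I, volunteer 9–station F is a matching of size 8, and a cover must include an endpoint of each of these disjoint edges (König's theorem).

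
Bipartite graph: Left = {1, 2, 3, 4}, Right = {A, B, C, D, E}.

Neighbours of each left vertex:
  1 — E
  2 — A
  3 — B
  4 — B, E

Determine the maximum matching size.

3

One maximum matching: 1–E, 2–A, 3–B.
The set {1, 3, 4} has only 2 neighbours ({B, E}), so by Hall's theorem at most 3 of the 4 left vertices can be matched.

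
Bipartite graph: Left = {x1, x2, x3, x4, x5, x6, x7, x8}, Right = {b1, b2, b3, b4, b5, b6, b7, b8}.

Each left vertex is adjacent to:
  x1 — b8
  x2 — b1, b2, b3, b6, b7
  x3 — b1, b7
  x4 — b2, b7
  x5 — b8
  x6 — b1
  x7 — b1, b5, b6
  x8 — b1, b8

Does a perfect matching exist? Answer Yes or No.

The set {x1, x5, x6, x8} has only 2 neighbours ({b1, b8}), so by Hall's theorem at most 6 of the 8 left vertices can be matched.
Hence no matching covers every left vertex.

No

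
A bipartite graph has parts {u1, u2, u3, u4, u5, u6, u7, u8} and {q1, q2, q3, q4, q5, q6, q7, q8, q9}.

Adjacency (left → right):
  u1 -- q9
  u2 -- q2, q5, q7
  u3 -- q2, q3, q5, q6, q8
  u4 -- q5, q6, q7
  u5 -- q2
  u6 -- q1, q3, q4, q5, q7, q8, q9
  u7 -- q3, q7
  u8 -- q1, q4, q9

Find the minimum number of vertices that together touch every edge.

8

The 8 edges u1–q9, u2–q5, u3–q8, u4–q6, u5–q2, u6–q7, u7–q3, u8–q4 form a matching, so any vertex cover needs at least 8 vertices (one per matched edge).
Conversely {u1, u2, u3, u4, u5, u6, u7, u8} meets every edge and has exactly 8 vertices, so 8 is optimal.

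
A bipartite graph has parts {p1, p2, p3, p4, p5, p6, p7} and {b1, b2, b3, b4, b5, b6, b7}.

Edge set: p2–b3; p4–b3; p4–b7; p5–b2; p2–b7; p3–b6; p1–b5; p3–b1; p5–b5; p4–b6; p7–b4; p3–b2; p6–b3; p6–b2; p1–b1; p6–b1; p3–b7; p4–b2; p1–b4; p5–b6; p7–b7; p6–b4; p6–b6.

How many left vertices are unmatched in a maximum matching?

One maximum matching: p1→b4, p2→b3, p3→b2, p4→b6, p5→b5, p6→b1, p7→b7.
All 7 left vertices are matched, so no larger matching exists.
That matches 7 of the 7, leaving 0 unmatched; no matching can do better.

0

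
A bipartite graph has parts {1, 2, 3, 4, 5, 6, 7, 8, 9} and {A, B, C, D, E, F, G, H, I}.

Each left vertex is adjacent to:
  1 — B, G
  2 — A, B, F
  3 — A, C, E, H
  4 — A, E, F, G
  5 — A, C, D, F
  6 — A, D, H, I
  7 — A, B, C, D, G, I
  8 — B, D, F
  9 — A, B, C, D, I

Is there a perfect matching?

A valid assignment of size 9: 1–B, 2–F, 3–H, 4–E, 5–C, 6–I, 7–G, 8–D, 9–A.
All 9 left vertices are covered.

Yes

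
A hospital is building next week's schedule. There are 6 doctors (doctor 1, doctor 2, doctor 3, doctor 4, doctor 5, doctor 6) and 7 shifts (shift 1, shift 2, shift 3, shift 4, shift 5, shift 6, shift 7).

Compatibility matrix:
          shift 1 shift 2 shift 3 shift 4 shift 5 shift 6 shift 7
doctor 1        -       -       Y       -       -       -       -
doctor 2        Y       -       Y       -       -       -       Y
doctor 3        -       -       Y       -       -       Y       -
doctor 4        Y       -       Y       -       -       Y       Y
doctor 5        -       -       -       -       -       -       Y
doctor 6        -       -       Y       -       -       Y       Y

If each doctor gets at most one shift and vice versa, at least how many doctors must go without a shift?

2

A valid assignment of size 4: doctor 1–shift 3, doctor 2–shift 7, doctor 3–shift 6, doctor 4–shift 1.
The set {doctor 1, doctor 2, doctor 3, doctor 4, doctor 5, doctor 6} has only 4 neighbours ({shift 1, shift 3, shift 6, shift 7}), so by Hall's theorem at most 4 of the 6 doctors can be matched.
That matches 4 of the 6, leaving 2 unmatched; no matching can do better.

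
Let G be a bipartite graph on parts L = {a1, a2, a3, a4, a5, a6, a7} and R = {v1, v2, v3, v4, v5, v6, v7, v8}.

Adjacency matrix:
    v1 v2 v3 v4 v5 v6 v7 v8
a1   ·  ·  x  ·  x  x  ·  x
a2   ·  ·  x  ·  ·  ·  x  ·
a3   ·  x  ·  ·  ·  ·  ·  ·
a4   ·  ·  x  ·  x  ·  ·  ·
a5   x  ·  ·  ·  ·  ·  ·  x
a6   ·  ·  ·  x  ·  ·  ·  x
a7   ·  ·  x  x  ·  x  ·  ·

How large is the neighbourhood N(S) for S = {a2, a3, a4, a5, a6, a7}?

The union of neighbours of {a2, a3, a4, a5, a6, a7} is {v1, v2, v3, v4, v5, v6, v7, v8}, which has 8 elements.
Since |N(S)| = 8 ≥ |S| = 6, Hall's condition holds for this subset.

8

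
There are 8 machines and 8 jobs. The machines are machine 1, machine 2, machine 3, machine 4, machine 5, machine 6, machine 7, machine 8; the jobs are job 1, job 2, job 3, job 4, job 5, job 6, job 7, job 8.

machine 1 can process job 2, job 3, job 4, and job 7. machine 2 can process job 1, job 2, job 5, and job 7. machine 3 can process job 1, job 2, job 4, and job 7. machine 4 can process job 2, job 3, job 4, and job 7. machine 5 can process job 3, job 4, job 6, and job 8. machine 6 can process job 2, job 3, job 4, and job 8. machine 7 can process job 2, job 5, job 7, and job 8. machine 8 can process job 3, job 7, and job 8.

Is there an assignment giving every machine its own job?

For example, pair machine 1-job 7, machine 2-job 5, machine 3-job 1, machine 4-job 2, machine 5-job 6, machine 6-job 4, machine 7-job 8, machine 8-job 3.
All 8 machines are covered.

Yes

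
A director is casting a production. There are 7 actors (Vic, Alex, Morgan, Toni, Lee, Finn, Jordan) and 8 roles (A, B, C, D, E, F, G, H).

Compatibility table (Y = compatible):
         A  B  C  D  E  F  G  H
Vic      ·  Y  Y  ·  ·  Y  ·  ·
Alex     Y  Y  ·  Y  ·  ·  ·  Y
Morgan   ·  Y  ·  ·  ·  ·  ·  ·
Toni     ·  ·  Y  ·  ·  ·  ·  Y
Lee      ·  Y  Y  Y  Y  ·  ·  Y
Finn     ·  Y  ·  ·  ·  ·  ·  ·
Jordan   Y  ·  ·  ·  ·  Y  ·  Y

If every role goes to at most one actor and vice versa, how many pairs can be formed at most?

6

For example, pair Vic→C, Alex→D, Morgan→B, Toni→H, Lee→E, Jordan→F.
The set {Morgan, Finn} has only 1 neighbour ({B}), so by Hall's theorem at most 6 of the 7 actors can be matched.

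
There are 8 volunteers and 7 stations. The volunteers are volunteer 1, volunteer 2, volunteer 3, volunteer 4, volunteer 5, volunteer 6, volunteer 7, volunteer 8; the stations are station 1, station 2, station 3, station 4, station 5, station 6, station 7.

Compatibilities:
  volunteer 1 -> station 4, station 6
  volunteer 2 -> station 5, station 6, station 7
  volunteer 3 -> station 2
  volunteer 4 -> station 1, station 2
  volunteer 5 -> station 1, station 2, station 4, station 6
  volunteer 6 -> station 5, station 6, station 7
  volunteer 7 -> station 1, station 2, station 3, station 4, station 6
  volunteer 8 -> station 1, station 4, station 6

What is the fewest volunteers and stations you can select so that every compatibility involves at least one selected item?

7

{volunteer 2, volunteer 6, volunteer 7, station 1, station 2, station 4, station 6} is a vertex cover of size 7: every edge has an endpoint in this set.
No smaller cover exists because volunteer 1–station 6, volunteer 2–station 5, volunteer 3–station 2, volunteer 4–station 1, volunteer 5–station 4, volunteer 6–station 7, volunteer 7–station 3 is a matching of size 7, and a cover must include an endpoint of each of these disjoint edges (König's theorem).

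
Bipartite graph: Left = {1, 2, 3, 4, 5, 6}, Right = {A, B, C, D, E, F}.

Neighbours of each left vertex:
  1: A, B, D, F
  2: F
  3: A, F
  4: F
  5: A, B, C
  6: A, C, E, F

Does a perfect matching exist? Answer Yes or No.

The set {2, 4} has only 1 neighbour ({F}), so by Hall's theorem at most 5 of the 6 left vertices can be matched.
Hence no matching covers every left vertex.

No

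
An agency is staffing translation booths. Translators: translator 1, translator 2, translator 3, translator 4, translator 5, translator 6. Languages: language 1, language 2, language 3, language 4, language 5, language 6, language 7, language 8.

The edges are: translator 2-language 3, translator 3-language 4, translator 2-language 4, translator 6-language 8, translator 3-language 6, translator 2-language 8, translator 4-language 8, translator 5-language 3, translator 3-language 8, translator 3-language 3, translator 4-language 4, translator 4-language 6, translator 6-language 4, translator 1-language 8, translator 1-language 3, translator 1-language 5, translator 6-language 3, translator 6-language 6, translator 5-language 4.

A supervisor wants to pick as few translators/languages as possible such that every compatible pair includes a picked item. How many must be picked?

A maximum matching has 5 edges (e.g. translator 1–language 5, translator 2–language 8, translator 3–language 3, translator 4–language 6, translator 5–language 4).
By König's theorem the minimum vertex cover has the same size. One such cover is {translator 1, language 3, language 4, language 6, language 8}.

5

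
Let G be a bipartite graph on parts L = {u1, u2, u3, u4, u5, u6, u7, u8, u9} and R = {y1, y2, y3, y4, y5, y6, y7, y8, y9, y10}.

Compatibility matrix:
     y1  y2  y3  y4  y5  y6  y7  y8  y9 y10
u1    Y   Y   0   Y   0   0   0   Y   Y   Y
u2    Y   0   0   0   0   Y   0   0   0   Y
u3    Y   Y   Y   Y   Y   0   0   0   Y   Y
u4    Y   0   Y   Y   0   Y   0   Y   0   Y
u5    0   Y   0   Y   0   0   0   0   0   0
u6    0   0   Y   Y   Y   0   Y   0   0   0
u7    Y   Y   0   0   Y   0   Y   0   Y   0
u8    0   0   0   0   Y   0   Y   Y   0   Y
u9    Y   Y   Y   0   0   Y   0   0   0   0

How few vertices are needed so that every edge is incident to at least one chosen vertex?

The 9 edges u1–y10, u2–y1, u3–y4, u4–y6, u5–y2, u6–y5, u7–y9, u8–y7, u9–y3 form a matching, so any vertex cover needs at least 9 vertices (one per matched edge).
Conversely {u1, u2, u3, u4, u5, u6, u7, u8, u9} meets every edge and has exactly 9 vertices, so 9 is optimal.

9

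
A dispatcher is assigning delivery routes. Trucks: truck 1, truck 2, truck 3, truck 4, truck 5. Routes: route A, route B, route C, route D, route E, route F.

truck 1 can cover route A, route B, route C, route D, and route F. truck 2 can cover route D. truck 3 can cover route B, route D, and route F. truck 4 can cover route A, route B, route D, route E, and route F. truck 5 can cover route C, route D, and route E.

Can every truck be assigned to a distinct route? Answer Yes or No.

Yes

For example, pair truck 1–route C, truck 2–route D, truck 3–route B, truck 4–route A, truck 5–route E.
All 5 trucks are covered.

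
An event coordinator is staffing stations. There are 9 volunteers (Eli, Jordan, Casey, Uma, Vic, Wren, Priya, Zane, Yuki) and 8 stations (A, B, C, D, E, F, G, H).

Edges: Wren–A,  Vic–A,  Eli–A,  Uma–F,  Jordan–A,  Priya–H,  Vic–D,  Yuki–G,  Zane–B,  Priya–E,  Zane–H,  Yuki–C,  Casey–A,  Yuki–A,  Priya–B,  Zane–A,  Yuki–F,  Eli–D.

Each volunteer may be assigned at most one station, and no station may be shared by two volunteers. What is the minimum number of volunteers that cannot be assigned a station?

3

One maximum matching: Eli-D, Jordan-A, Uma-F, Priya-E, Zane-B, Yuki-C.
The set {Eli, Jordan, Casey, Vic, Wren} has only 2 neighbours ({A, D}), so by Hall's theorem at most 6 of the 9 volunteers can be matched.
That matches 6 of the 9, leaving 3 unmatched; no matching can do better.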